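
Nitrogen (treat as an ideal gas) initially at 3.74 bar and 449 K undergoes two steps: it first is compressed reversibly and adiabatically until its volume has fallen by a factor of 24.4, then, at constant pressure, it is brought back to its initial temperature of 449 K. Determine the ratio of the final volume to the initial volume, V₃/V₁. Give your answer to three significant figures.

V₃/V₁ ≈ 0.0114

For a diatomic ideal gas γ = 7/5.
Adiabatic step: V₂/V₁ = 0.04098; T₂ = T₁·24.4^(2/5) = 1611 K.
Isobaric step: V₃/V₂ = T₃/T₂ = 449/1611.
V₃/V₁ = (V₂/V₁)(V₃/V₂) = 0.04098 × (449/1611) = 0.01142.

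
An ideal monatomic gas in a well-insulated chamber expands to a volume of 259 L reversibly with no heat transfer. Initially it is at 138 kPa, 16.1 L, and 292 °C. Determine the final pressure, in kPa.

P₂ ≈ 1.35 kPa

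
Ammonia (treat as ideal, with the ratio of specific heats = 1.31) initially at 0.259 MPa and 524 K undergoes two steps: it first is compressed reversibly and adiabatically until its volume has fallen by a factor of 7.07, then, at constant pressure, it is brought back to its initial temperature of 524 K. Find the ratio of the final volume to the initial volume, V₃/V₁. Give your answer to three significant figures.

V₃/V₁ ≈ 0.0771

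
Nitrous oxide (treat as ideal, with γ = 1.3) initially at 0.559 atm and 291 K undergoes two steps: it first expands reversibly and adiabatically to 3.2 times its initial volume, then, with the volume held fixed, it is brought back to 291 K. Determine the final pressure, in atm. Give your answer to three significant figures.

P₃ ≈ 0.175 atm

Adiabatic step (PV^γ = const): P₂ = 0.559×(1/3.2)^(1.3) = 0.1232 atm; T₂ = 291×(1/3.2)^(0.3) = 205.3 K.
Isochoric: P₃ = P₂(T₃/T₂) = 0.1232 × (291/205.3) = 0.1747 atm.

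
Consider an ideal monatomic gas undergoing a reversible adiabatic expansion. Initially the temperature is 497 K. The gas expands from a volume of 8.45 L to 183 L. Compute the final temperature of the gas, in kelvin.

T₂ ≈ 64.0 K

Adiabatic: T₁V₁^(γ−1) = T₂V₂^(γ−1) ⇒ T₂ = T₁ (V₁/V₂)^(γ−1).
For a monatomic ideal gas γ = 5/3, so γ−1 = 2/3.
T₂ = 497 × (8.45/183)^(2/3) = 63.97 K.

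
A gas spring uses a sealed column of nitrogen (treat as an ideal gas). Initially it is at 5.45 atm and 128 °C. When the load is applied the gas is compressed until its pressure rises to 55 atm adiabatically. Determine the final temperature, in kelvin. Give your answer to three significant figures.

T₂ ≈ 777 K

Adiabatic: T₂/T₁ = (P₂/P₁)^((γ−1)/γ).
For a diatomic ideal gas γ = 7/5, so (γ−1)/γ = 2/7.
T₁ = 128 °C = 401.1 K.
T₂ = 401.1 × (55/5.45)^(2/7) = 776.5 K.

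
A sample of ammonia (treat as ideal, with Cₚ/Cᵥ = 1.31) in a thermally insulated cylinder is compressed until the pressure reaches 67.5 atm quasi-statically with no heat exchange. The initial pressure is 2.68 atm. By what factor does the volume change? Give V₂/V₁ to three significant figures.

From PV^γ = const, V₂/V₁ = (P₁/P₂)^(1/γ).
V₂/V₁ = (2.68/67.5)^(0.763) = 0.08519.

V₂/V₁ ≈ 0.0852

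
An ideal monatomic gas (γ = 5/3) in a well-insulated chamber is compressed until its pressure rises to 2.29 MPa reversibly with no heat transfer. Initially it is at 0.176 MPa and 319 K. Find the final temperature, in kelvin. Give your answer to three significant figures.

T₂ ≈ 890 K

Along an adiabat T P^((1−γ)/γ) is constant, so T₂ = T₁ (P₂/P₁)^((γ−1)/γ).
T₂ = 319 × (2.29/0.176)^(2/5) = 890.3 K.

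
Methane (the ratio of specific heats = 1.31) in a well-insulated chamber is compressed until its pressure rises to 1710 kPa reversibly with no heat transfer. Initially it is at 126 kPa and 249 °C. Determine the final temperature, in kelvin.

T₂ ≈ 968 K

Along an adiabat T P^((1−γ)/γ) is constant, so T₂ = T₁ (P₂/P₁)^((γ−1)/γ).
T₁ = 249 °C = 522.1 K.
T₂ = 522.1 × (1710/126)^(0.237) = 967.9 K.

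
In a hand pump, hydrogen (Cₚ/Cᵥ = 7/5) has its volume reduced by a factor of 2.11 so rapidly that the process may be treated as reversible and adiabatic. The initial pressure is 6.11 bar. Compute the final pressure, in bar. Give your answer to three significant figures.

Adiabatic: P₁V₁^γ = P₂V₂^γ ⇒ P₂ = P₁ (V₁/V₂)^γ.
P₂ = 6.11 × 2.11^(7/5) = 17.38 bar.

P₂ ≈ 17.4 bar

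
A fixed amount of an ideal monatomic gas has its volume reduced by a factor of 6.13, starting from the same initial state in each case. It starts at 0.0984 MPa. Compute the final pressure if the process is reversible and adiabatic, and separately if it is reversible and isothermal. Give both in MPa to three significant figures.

adiabatic: 2.02 MPa; isothermal: 0.603 MPa

For a monatomic ideal gas γ = 5/3.
Isothermal: P₂ = P₁(V₁/V₂) = 0.0984×6.13 = 0.6032 MPa.
Adiabatic: P₂ = P₁(V₁/V₂)^γ = 0.0984×6.13^(5/3) = 2.02 MPa.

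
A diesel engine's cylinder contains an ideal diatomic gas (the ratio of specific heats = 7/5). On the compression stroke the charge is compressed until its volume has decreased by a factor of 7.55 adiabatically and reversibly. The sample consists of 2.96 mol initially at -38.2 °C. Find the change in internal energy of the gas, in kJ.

For a reversible adiabat TV^(γ−1) is constant, so T₂ = T₁ (V₁/V₂)^(γ−1).
T₁ = -38.2 °C = 234.9 K.
T₂ = 234.9 × 7.55^(2/5) = 527.4 K.
Q = 0, so ΔU = W_on_gas = nCᵥΔT with Cᵥ = R/(γ−1) = 20.79 J/(mol·K).
ΔU = 2.96 × 20.79 × (527.4 − 234.9) = 17990 J.

ΔU ≈ 18.0 kJ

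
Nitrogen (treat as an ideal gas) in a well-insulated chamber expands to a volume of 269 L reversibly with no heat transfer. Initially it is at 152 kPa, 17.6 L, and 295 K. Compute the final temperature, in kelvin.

Adiabatic: T₁V₁^(γ−1) = T₂V₂^(γ−1) ⇒ T₂ = T₁ (V₁/V₂)^(γ−1).
γ = 7/5 for a diatomic ideal gas.
T₂ = 295 × (17.6/269)^(2/5) = 99.11 K.

T₂ ≈ 99.1 K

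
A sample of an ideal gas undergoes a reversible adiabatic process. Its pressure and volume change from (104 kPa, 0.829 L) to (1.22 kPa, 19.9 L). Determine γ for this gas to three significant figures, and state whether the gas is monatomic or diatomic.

PV^γ = const ⇒ γ = ln(P₂/P₁) / ln(V₁/V₂).
γ = ln(1.22/104) / ln(0.829/19.9) = 1.399.
γ ≈ 1.40 is close to 7/5, so the gas is diatomic.

γ ≈ 1.40; diatomic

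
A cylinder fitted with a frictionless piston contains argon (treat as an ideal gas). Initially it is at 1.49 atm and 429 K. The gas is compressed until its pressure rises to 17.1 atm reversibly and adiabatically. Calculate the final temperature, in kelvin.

T₂ ≈ 1140 K

Adiabatic: T₂/T₁ = (P₂/P₁)^((γ−1)/γ).
For a monatomic ideal gas γ = 5/3, so (γ−1)/γ = 2/5.
T₂ = 429 × (17.1/1.49)^(2/5) = 1139 K.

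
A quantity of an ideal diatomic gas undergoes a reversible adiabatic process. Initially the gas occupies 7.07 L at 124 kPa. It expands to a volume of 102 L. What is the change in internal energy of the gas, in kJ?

ΔU ≈ -1.44 kJ

γ = 7/5 for a diatomic ideal gas.
P₂ = P₁(V₁/V₂)^γ = 124×(7.07/102)^(7/5) = 2.955 kPa.
For a reversible adiabat, W_by_gas = (P₁V₁ − P₂V₂)/(γ−1).
W_by = (124000×0.00707 − 2955×0.102) / (2/5) = 1438 J.
Q = 0 ⇒ ΔU = −W_by = -1438 J.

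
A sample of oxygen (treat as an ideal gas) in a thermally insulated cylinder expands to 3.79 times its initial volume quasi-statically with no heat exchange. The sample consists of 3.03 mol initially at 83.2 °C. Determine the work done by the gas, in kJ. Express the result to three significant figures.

W ≈ 9.27 kJ

Adiabatic: T₁V₁^(γ−1) = T₂V₂^(γ−1) ⇒ T₂ = T₁ (V₁/V₂)^(γ−1).
γ = 7/5 for a diatomic ideal gas, so γ−1 = 2/5.
T₁ = 83.2 °C = 356.3 K.
T₂ = 356.3 × (1/3.79)^(2/5) = 209.1 K.
Q = 0, so ΔU = W_on_gas = nCᵥΔT with Cᵥ = R/(γ−1) = 20.79 J/(mol·K).
ΔU = 3.03 × 20.79 × (209.1 − 356.3) = -9272 J.
Work done by the gas = −ΔU = 9272 J.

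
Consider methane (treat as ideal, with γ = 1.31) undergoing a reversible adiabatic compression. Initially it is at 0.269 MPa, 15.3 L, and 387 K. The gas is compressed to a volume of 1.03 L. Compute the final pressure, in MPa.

P₂ ≈ 9.22 MPa

Adiabatic: P₁V₁^γ = P₂V₂^γ ⇒ P₂ = P₁ (V₁/V₂)^γ.
P₂ = 0.269 × (15.3/1.03)^(1.31) = 9.223 MPa.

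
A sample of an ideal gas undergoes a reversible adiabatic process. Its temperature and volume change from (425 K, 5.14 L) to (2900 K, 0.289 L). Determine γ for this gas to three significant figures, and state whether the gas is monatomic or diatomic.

γ ≈ 1.67; monatomic

TV^(γ−1) = const ⇒ γ − 1 = ln(T₂/T₁) / ln(V₁/V₂).
γ = 1 + ln(2900/425) / ln(5.14/0.289) = 1.667.
γ ≈ 1.67 is close to 5/3, so the gas is monatomic.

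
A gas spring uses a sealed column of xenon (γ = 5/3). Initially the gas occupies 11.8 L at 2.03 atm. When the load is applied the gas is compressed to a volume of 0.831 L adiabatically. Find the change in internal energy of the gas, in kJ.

ΔU ≈ 17.7 kJ

P₂ = P₁(V₁/V₂)^γ = 2.03×(11.8/0.831)^(5/3) = 169 atm.
For a reversible adiabat, W_by_gas = (P₁V₁ − P₂V₂)/(γ−1).
W_by = (205700×0.0118 − 1.713×10^7×0.000831) / (2/3) = -17710 J.
Q = 0 ⇒ ΔU = −W_by = 17710 J.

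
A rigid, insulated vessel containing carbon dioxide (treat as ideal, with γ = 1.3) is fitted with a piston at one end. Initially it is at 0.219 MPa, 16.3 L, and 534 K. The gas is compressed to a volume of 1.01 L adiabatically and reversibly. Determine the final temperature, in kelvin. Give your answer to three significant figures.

T₂ ≈ 1230 K

Adiabatic: T₁V₁^(γ−1) = T₂V₂^(γ−1) ⇒ T₂ = T₁ (V₁/V₂)^(γ−1).
T₂ = 534 × (16.3/1.01)^(0.3) = 1230 K.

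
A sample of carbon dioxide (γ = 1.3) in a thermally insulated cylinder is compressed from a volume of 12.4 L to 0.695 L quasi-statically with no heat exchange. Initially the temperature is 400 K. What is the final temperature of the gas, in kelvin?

For a reversible adiabat TV^(γ−1) is constant, so T₂ = T₁ (V₁/V₂)^(γ−1).
T₂ = 400 × (12.4/0.695)^(0.3) = 949.5 K.

T₂ ≈ 949 K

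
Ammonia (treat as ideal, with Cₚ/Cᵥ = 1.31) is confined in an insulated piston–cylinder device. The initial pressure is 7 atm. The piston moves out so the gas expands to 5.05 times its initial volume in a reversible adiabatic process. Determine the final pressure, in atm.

P₂ ≈ 0.839 atm

Since PV^γ is constant along a reversible adiabat, P₂ = P₁ (V₁/V₂)^γ.
P₂ = 7 × (1/5.05)^(1.31) = 0.839 atm.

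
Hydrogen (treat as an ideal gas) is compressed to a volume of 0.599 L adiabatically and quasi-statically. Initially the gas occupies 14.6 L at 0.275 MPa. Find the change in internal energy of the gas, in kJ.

γ = 7/5 for a diatomic ideal gas.
P₂ = P₁(V₁/V₂)^γ = 0.275×(14.6/0.599)^(7/5) = 24.05 MPa.
For a reversible adiabat, W_by_gas = (P₁V₁ − P₂V₂)/(γ−1).
W_by = (275000×0.0146 − 2.405×10^7×0.000599) / (2/5) = -25970 J.
Q = 0 ⇒ ΔU = −W_by = 25970 J.

ΔU ≈ 26.0 kJ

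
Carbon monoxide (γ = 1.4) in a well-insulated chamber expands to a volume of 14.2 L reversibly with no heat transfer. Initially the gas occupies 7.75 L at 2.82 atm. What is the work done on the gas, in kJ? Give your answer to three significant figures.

P₂ = P₁(V₁/V₂)^γ = 2.82×(7.75/14.2)^(1.4) = 1.208 atm.
For a reversible adiabat, W_by_gas = (P₁V₁ − P₂V₂)/(γ−1).
W_by = (285700×0.00775 − 122400×0.0142) / (0.4) = 1191 J.
W_on_gas = −W_by = -1191 J.

W ≈ -1.19 kJ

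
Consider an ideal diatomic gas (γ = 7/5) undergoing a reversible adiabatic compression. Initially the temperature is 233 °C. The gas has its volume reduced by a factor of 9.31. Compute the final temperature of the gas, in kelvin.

T₂ ≈ 1240 K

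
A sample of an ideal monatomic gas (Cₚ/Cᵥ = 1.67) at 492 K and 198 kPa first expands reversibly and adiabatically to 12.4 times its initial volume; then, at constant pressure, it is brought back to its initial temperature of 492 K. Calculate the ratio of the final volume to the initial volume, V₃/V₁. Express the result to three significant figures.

V₃/V₁ ≈ 67.0

Adiabatic step: V₂/V₁ = 12.4; T₂ = T₁·(1/12.4)^(0.67) = 91.07 K.
Isobaric step: V₃/V₂ = T₃/T₂ = 492/91.07.
V₃/V₁ = (V₂/V₁)(V₃/V₂) = 12.4 × (492/91.07) = 66.99.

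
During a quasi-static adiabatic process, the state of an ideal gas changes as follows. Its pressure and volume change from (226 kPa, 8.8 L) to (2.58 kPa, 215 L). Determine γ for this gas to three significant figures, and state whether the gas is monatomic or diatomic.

γ ≈ 1.40; diatomic

PV^γ = const ⇒ γ = ln(P₂/P₁) / ln(V₁/V₂).
γ = ln(2.58/226) / ln(8.8/215) = 1.4.
γ ≈ 1.40 is close to 7/5, so the gas is diatomic.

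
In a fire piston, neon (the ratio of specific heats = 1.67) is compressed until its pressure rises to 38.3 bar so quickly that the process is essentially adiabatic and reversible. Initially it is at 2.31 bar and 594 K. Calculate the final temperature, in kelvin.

T₂ ≈ 1830 K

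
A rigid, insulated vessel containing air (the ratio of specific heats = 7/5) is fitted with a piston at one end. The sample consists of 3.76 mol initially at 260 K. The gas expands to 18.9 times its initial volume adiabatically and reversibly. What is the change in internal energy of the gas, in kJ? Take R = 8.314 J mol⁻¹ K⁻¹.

Adiabatic: T₁V₁^(γ−1) = T₂V₂^(γ−1) ⇒ T₂ = T₁ (V₁/V₂)^(γ−1).
T₂ = 260 × (1/18.9)^(2/5) = 80.24 K.
Q = 0, so ΔU = W_on_gas = nCᵥΔT with Cᵥ = R/(γ−1) = 20.79 J/(mol·K).
ΔU = 3.76 × 20.79 × (80.24 − 260) = -14050 J.

ΔU ≈ -14.0 kJ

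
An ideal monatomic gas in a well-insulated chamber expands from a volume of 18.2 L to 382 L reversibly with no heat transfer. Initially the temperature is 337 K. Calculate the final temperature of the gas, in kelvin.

T₂ ≈ 44.3 K

Adiabatic: T₁V₁^(γ−1) = T₂V₂^(γ−1) ⇒ T₂ = T₁ (V₁/V₂)^(γ−1).
For a monatomic ideal gas γ = 5/3, so γ−1 = 2/3.
T₂ = 337 × (18.2/382)^(2/3) = 44.29 K.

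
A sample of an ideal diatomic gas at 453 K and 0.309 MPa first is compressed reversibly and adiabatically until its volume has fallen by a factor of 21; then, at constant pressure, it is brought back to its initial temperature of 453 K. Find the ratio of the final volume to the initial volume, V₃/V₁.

V₃/V₁ ≈ 0.0141

For a diatomic ideal gas γ = 7/5.
Adiabatic step: V₂/V₁ = 0.04762; T₂ = T₁·21^(2/5) = 1531 K.
Isobaric step: V₃/V₂ = T₃/T₂ = 453/1531.
V₃/V₁ = (V₂/V₁)(V₃/V₂) = 0.04762 × (453/1531) = 0.01409.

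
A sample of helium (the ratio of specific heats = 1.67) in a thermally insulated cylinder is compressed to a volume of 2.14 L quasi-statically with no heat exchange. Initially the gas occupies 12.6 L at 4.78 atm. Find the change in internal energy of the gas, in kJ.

ΔU ≈ 20.8 kJ

P₂ = P₁(V₁/V₂)^γ = 4.78×(12.6/2.14)^(1.67) = 92.31 atm.
For a reversible adiabat, W_by_gas = (P₁V₁ − P₂V₂)/(γ−1).
W_by = (484300×0.0126 − 9.353×10^6×0.00214) / (0.67) = -20770 J.
Q = 0 ⇒ ΔU = −W_by = 20770 J.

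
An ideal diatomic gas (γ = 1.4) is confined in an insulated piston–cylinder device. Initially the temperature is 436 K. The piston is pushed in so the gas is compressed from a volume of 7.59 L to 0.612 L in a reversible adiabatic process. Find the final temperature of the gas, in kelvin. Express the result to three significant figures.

T₂ ≈ 1190 K

Adiabatic: T₁V₁^(γ−1) = T₂V₂^(γ−1) ⇒ T₂ = T₁ (V₁/V₂)^(γ−1).
T₂ = 436 × (7.59/0.612)^(0.4) = 1194 K.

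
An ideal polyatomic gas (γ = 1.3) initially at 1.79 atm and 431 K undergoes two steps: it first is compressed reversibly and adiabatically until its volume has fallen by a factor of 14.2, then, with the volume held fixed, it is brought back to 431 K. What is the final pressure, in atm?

P₃ ≈ 25.4 atm

Adiabatic step (PV^γ = const): P₂ = 1.79×14.2^(1.3) = 56.34 atm; T₂ = 431×14.2^(0.3) = 955.4 K.
Isochoric: P₃ = P₂(T₃/T₂) = 56.34 × (431/955.4) = 25.42 atm.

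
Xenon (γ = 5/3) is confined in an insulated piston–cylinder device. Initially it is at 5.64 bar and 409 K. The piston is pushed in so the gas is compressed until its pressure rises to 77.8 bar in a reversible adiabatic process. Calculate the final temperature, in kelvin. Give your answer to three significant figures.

T₂ ≈ 1170 K

Along an adiabat T P^((1−γ)/γ) is constant, so T₂ = T₁ (P₂/P₁)^((γ−1)/γ).
T₂ = 409 × (77.8/5.64)^(2/5) = 1168 K.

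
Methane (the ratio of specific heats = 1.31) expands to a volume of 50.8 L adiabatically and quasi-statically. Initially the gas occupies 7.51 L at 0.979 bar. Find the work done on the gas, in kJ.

P₂ = P₁(V₁/V₂)^γ = 0.979×(7.51/50.8)^(1.31) = 0.08002 bar.
For a reversible adiabat, W_by_gas = (P₁V₁ − P₂V₂)/(γ−1).
W_by = (97900×0.00751 − 8002×0.0508) / (0.31) = 1060 J.
W_on_gas = −W_by = -1060 J.

W ≈ -1.06 kJ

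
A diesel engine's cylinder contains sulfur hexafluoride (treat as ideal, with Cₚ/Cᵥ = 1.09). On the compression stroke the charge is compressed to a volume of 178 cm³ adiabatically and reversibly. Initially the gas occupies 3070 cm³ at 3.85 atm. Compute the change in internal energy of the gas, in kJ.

ΔU ≈ 3.89 kJ

P₂ = P₁(V₁/V₂)^γ = 3.85×(3070/178)^(1.09) = 85.8 atm.
For a reversible adiabat, W_by_gas = (P₁V₁ − P₂V₂)/(γ−1).
W_by = (390100×0.00307 − 8.694×10^6×0.000178) / (0.09) = -3887 J.
Q = 0 ⇒ ΔU = −W_by = 3887 J.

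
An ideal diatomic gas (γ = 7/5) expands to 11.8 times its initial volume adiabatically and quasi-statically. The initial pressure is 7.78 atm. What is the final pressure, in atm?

Adiabatic: P₁V₁^γ = P₂V₂^γ ⇒ P₂ = P₁ (V₁/V₂)^γ.
P₂ = 7.78 × (1/11.8)^(7/5) = 0.2457 atm.

P₂ ≈ 0.246 atm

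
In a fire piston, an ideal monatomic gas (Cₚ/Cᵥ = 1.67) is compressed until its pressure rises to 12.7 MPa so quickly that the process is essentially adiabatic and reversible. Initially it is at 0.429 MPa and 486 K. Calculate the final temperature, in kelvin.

T₂ ≈ 1890 K

Along an adiabat T P^((1−γ)/γ) is constant, so T₂ = T₁ (P₂/P₁)^((γ−1)/γ).
T₂ = 486 × (12.7/0.429)^(0.401) = 1892 K.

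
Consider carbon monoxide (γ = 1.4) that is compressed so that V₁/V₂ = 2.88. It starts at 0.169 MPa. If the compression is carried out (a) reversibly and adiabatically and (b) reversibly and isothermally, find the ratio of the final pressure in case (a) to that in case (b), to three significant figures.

Isothermal: P_b = P₁(V₁/V₂) = 0.169×2.88.
Adiabatic: P_a = P₁(V₁/V₂)^γ = 0.169×2.88^(1.4).
P_a/P_b = (V₁/V₂)^(γ−1) = 2.88^(0.4) = 1.527.

P_adiabatic / P_isothermal ≈ 1.53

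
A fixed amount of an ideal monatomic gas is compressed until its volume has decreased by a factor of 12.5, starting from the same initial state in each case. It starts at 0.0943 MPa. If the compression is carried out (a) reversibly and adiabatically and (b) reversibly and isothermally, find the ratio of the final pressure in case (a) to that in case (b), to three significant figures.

P_adiabatic / P_isothermal ≈ 5.39

For a monatomic ideal gas γ = 5/3.
Isothermal: P_b = P₁(V₁/V₂) = 0.0943×12.5.
Adiabatic: P_a = P₁(V₁/V₂)^γ = 0.0943×12.5^(5/3).
P_a/P_b = (V₁/V₂)^(γ−1) = 12.5^(2/3) = 5.386.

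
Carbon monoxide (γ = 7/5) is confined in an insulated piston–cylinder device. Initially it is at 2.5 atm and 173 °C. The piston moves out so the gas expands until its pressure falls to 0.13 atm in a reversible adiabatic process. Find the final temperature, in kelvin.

T₂ ≈ 192 K

Adiabatic: T₂/T₁ = (P₂/P₁)^((γ−1)/γ).
T₁ = 173 °C = 446.1 K.
T₂ = 446.1 × (0.13/2.5)^(2/7) = 191.7 K.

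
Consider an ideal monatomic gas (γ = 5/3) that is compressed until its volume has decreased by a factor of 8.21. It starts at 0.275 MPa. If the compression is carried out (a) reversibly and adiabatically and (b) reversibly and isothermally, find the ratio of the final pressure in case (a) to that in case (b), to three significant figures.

P_adiabatic / P_isothermal ≈ 4.07

Isothermal: P_b = P₁(V₁/V₂) = 0.275×8.21.
Adiabatic: P_a = P₁(V₁/V₂)^γ = 0.275×8.21^(5/3).
P_a/P_b = (V₁/V₂)^(γ−1) = 8.21^(2/3) = 4.07.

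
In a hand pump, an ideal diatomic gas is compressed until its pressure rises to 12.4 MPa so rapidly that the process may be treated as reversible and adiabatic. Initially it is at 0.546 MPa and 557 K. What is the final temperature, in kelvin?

T₂ ≈ 1360 K

Adiabatic: T₂/T₁ = (P₂/P₁)^((γ−1)/γ).
For a diatomic ideal gas γ = 7/5, so (γ−1)/γ = 2/7.
T₂ = 557 × (12.4/0.546)^(2/7) = 1359 K.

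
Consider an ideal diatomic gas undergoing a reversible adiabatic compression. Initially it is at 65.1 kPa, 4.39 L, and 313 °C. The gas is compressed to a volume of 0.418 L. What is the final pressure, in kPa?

Adiabatic: P₁V₁^γ = P₂V₂^γ ⇒ P₂ = P₁ (V₁/V₂)^γ.
γ = 7/5 for a diatomic ideal gas.
P₂ = 65.1 × (4.39/0.418)^(7/5) = 1751 kPa.

P₂ ≈ 1750 kPa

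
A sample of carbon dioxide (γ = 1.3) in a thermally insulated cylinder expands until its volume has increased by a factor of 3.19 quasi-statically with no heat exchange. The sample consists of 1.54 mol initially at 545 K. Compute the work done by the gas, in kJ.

For a reversible adiabat TV^(γ−1) is constant, so T₂ = T₁ (V₁/V₂)^(γ−1).
T₂ = 545 × (1/3.19)^(0.3) = 384.8 K.
Q = 0, so ΔU = W_on_gas = nCᵥΔT with Cᵥ = R/(γ−1) = 27.71 J/(mol·K).
ΔU = 1.54 × 27.71 × (384.8 − 545) = -6836 J.
Work done by the gas = −ΔU = 6836 J.

W ≈ 6.84 kJ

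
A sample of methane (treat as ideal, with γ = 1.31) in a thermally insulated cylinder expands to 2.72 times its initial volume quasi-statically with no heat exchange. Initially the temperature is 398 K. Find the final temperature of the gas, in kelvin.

T₂ ≈ 292 K

For a reversible adiabat TV^(γ−1) is constant, so T₂ = T₁ (V₁/V₂)^(γ−1).
T₂ = 398 × (1/2.72)^(0.31) = 291.9 K.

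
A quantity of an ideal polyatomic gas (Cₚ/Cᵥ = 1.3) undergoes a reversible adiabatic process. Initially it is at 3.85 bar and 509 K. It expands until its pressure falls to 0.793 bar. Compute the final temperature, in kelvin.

Adiabatic: T₂/T₁ = (P₂/P₁)^((γ−1)/γ).
T₂ = 509 × (0.793/3.85)^(0.231) = 353.5 K.

T₂ ≈ 353 K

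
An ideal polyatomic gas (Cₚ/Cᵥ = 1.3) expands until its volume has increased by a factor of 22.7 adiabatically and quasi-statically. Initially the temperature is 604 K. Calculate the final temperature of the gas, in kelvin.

For a reversible adiabat TV^(γ−1) is constant, so T₂ = T₁ (V₁/V₂)^(γ−1).
T₂ = 604 × (1/22.7)^(0.3) = 236.7 K.

T₂ ≈ 237 K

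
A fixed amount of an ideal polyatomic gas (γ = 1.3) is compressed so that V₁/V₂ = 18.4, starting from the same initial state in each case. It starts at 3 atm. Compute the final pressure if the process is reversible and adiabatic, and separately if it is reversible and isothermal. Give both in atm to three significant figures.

adiabatic: 132 atm; isothermal: 55.2 atm

Isothermal: P₂ = P₁(V₁/V₂) = 3×18.4 = 55.2 atm.
Adiabatic: P₂ = P₁(V₁/V₂)^γ = 3×18.4^(1.3) = 132.2 atm.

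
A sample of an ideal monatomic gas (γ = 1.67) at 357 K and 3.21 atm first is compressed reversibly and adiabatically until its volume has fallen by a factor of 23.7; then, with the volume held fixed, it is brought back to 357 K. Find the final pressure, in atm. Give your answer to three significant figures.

Adiabatic step (PV^γ = const): P₂ = 3.21×23.7^(1.67) = 634.4 atm; T₂ = 357×23.7^(0.67) = 2977 K.
Isochoric: P₃ = P₂(T₃/T₂) = 634.4 × (357/2977) = 76.08 atm.

P₃ ≈ 76.1 atm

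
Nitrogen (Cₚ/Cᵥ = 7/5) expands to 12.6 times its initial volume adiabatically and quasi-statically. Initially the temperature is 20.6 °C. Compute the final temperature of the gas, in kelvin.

For a reversible adiabat TV^(γ−1) is constant, so T₂ = T₁ (V₁/V₂)^(γ−1).
T₁ = 20.6 °C = 293.8 K.
T₂ = 293.8 × (1/12.6)^(2/5) = 106.6 K.

T₂ ≈ 107 K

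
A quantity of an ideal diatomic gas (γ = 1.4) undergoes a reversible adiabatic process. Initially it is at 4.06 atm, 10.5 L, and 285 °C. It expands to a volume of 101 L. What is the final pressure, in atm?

P₂ ≈ 0.171 atm

Adiabatic: P₁V₁^γ = P₂V₂^γ ⇒ P₂ = P₁ (V₁/V₂)^γ.
P₂ = 4.06 × (10.5/101)^(1.4) = 0.1707 atm.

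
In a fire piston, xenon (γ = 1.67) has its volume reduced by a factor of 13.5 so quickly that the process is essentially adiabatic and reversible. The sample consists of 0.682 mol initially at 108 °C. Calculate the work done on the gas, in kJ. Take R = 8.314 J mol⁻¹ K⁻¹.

For a reversible adiabat TV^(γ−1) is constant, so T₂ = T₁ (V₁/V₂)^(γ−1).
T₁ = 108 °C = 381.1 K.
T₂ = 381.1 × 13.5^(0.67) = 2180 K.
Q = 0, so ΔU = W_on_gas = nCᵥΔT with Cᵥ = R/(γ−1) = 12.41 J/(mol·K).
ΔU = 0.682 × 12.41 × (2180 − 381.1) = 15220 J.

W ≈ 15.2 kJ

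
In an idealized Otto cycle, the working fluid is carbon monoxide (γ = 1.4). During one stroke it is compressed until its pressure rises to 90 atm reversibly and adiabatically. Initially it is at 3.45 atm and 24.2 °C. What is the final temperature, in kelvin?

Along an adiabat T P^((1−γ)/γ) is constant, so T₂ = T₁ (P₂/P₁)^((γ−1)/γ).
T₁ = 24.2 °C = 297.3 K.
T₂ = 297.3 × (90/3.45)^(0.286) = 755 K.

T₂ ≈ 755 K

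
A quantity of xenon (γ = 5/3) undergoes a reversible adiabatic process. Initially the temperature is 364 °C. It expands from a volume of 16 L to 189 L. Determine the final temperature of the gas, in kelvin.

Adiabatic: T₁V₁^(γ−1) = T₂V₂^(γ−1) ⇒ T₂ = T₁ (V₁/V₂)^(γ−1).
T₁ = 364 °C = 637.1 K.
T₂ = 637.1 × (16/189)^(2/3) = 122.8 K.

T₂ ≈ 123 K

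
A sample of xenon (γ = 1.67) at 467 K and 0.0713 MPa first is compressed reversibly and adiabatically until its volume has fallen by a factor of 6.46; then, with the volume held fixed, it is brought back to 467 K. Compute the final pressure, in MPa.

P₃ ≈ 0.461 MPa

Adiabatic step (PV^γ = const): P₂ = 0.0713×6.46^(1.67) = 1.608 MPa; T₂ = 467×6.46^(0.67) = 1630 K.
Isochoric: P₃ = P₂(T₃/T₂) = 1.608 × (467/1630) = 0.4606 MPa.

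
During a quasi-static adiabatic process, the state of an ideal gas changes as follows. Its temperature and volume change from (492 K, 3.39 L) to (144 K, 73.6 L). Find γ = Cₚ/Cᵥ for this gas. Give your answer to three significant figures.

TV^(γ−1) = const ⇒ γ − 1 = ln(T₂/T₁) / ln(V₁/V₂).
γ = 1 + ln(144/492) / ln(3.39/73.6) = 1.399.

γ ≈ 1.40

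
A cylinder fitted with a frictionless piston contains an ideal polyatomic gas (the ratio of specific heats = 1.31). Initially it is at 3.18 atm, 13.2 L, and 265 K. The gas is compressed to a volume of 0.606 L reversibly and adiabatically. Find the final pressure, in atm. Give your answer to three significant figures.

P₂ ≈ 180 atm

Adiabatic: P₁V₁^γ = P₂V₂^γ ⇒ P₂ = P₁ (V₁/V₂)^γ.
P₂ = 3.18 × (13.2/0.606)^(1.31) = 180 atm.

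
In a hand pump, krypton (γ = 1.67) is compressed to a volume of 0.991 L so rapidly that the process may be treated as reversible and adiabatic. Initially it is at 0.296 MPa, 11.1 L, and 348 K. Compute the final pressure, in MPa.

P₂ ≈ 16.7 MPa

Adiabatic: P₁V₁^γ = P₂V₂^γ ⇒ P₂ = P₁ (V₁/V₂)^γ.
P₂ = 0.296 × (11.1/0.991)^(1.67) = 16.73 MPa.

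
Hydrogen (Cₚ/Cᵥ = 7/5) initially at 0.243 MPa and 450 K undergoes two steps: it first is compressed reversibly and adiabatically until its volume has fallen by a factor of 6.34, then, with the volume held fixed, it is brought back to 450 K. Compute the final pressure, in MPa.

P₃ ≈ 1.54 MPa

Adiabatic step (PV^γ = const): P₂ = 0.243×6.34^(7/5) = 3.225 MPa; T₂ = 450×6.34^(2/5) = 942 K.
Isochoric: P₃ = P₂(T₃/T₂) = 3.225 × (450/942) = 1.541 MPa.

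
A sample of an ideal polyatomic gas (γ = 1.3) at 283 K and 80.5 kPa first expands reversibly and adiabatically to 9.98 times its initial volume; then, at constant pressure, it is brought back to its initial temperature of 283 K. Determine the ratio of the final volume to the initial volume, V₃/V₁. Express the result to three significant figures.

V₃/V₁ ≈ 19.9

Adiabatic step: V₂/V₁ = 9.98; T₂ = T₁·(1/9.98)^(0.3) = 141.9 K.
Isobaric step: V₃/V₂ = T₃/T₂ = 283/141.9.
V₃/V₁ = (V₂/V₁)(V₃/V₂) = 9.98 × (283/141.9) = 19.9.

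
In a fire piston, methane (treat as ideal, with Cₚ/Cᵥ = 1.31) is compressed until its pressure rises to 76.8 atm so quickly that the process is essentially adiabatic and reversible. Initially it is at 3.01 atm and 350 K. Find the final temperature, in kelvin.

Along an adiabat T P^((1−γ)/γ) is constant, so T₂ = T₁ (P₂/P₁)^((γ−1)/γ).
T₂ = 350 × (76.8/3.01)^(0.237) = 753.3 K.

T₂ ≈ 753 K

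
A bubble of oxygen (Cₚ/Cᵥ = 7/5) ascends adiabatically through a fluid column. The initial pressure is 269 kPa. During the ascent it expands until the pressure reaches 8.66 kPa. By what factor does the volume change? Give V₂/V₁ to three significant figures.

V₂/V₁ ≈ 11.6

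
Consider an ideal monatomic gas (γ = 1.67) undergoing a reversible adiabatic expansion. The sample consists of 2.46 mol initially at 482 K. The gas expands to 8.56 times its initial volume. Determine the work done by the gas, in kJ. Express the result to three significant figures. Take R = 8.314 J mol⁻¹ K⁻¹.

W ≈ 11.2 kJ

For a reversible adiabat TV^(γ−1) is constant, so T₂ = T₁ (V₁/V₂)^(γ−1).
T₂ = 482 × (1/8.56)^(0.67) = 114.4 K.
Q = 0, so ΔU = W_on_gas = nCᵥΔT with Cᵥ = R/(γ−1) = 12.41 J/(mol·K).
ΔU = 2.46 × 12.41 × (114.4 − 482) = -11220 J.
Work done by the gas = −ΔU = 11220 J.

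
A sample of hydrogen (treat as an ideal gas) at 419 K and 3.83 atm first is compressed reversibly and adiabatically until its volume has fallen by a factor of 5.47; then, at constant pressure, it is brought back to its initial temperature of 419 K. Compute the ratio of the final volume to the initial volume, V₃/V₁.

V₃/V₁ ≈ 0.0926

For a diatomic ideal gas γ = 7/5.
Adiabatic step: V₂/V₁ = 0.1828; T₂ = T₁·5.47^(2/5) = 826.8 K.
Isobaric step: V₃/V₂ = T₃/T₂ = 419/826.8.
V₃/V₁ = (V₂/V₁)(V₃/V₂) = 0.1828 × (419/826.8) = 0.09264.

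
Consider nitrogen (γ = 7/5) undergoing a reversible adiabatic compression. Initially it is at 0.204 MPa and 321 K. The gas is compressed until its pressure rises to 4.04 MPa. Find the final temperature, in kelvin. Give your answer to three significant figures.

Along an adiabat T P^((1−γ)/γ) is constant, so T₂ = T₁ (P₂/P₁)^((γ−1)/γ).
T₂ = 321 × (4.04/0.204)^(2/7) = 753.4 K.

T₂ ≈ 753 K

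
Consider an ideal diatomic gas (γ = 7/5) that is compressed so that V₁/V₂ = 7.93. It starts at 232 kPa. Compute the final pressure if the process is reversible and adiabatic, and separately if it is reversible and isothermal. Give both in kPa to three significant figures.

Isothermal: P₂ = P₁(V₁/V₂) = 232×7.93 = 1840 kPa.
Adiabatic: P₂ = P₁(V₁/V₂)^γ = 232×7.93^(7/5) = 4212 kPa.

adiabatic: 4210 kPa; isothermal: 1840 kPa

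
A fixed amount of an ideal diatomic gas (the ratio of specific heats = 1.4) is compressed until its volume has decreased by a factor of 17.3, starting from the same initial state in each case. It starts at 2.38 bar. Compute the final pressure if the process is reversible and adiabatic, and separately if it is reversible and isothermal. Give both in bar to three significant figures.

Isothermal: P₂ = P₁(V₁/V₂) = 2.38×17.3 = 41.17 bar.
Adiabatic: P₂ = P₁(V₁/V₂)^γ = 2.38×17.3^(1.4) = 128.8 bar.

adiabatic: 129 bar; isothermal: 41.2 bar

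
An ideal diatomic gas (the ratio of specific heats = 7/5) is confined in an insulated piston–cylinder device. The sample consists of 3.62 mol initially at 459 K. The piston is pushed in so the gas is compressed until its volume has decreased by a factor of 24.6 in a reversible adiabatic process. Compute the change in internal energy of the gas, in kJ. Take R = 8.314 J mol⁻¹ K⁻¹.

Adiabatic: T₁V₁^(γ−1) = T₂V₂^(γ−1) ⇒ T₂ = T₁ (V₁/V₂)^(γ−1).
T₂ = 459 × 24.6^(2/5) = 1653 K.
Q = 0, so ΔU = W_on_gas = nCᵥΔT with Cᵥ = R/(γ−1) = 20.79 J/(mol·K).
ΔU = 3.62 × 20.79 × (1653 − 459) = 89810 J.

ΔU ≈ 89.8 kJ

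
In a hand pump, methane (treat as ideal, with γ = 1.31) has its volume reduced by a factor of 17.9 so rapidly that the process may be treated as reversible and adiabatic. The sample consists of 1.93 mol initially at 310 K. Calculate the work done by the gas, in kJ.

For a reversible adiabat TV^(γ−1) is constant, so T₂ = T₁ (V₁/V₂)^(γ−1).
T₂ = 310 × 17.9^(0.31) = 758.1 K.
Q = 0, so ΔU = W_on_gas = nCᵥΔT with Cᵥ = R/(γ−1) = 26.82 J/(mol·K).
ΔU = 1.93 × 26.82 × (758.1 − 310) = 23200 J.
Work done by the gas = −ΔU = -23200 J.

W ≈ -23.2 kJ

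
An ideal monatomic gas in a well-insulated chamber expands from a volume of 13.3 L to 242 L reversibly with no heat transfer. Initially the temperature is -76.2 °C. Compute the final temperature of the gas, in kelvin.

T₂ ≈ 28.5 K

For a reversible adiabat TV^(γ−1) is constant, so T₂ = T₁ (V₁/V₂)^(γ−1).
For a monatomic ideal gas γ = 5/3, so γ−1 = 2/3.
T₁ = -76.2 °C = 196.9 K.
T₂ = 196.9 × (13.3/242)^(2/3) = 28.47 K.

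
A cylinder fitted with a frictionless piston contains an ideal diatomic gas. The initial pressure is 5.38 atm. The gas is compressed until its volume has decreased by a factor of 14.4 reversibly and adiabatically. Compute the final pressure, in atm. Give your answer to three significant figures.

Since PV^γ is constant along a reversible adiabat, P₂ = P₁ (V₁/V₂)^γ.
For a diatomic ideal gas γ = 7/5.
P₂ = 5.38 × 14.4^(7/5) = 225.2 atm.

P₂ ≈ 225 atm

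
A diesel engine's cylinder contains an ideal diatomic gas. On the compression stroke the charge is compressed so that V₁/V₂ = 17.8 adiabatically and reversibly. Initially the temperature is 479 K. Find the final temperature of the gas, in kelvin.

T₂ ≈ 1520 K

For a reversible adiabat TV^(γ−1) is constant, so T₂ = T₁ (V₁/V₂)^(γ−1).
For a diatomic ideal gas γ = 7/5, so γ−1 = 2/5.
T₂ = 479 × 17.8^(2/5) = 1515 K.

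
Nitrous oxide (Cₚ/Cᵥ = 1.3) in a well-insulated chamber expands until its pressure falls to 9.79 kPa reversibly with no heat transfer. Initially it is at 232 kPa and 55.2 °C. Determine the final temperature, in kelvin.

Adiabatic: T₂/T₁ = (P₂/P₁)^((γ−1)/γ).
T₁ = 55.2 °C = 328.3 K.
T₂ = 328.3 × (9.79/232)^(0.231) = 158.2 K.

T₂ ≈ 158 K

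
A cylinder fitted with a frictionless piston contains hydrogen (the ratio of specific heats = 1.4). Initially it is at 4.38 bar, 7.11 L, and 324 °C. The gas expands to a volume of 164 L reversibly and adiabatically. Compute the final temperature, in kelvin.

T₂ ≈ 170 K

Adiabatic: T₁V₁^(γ−1) = T₂V₂^(γ−1) ⇒ T₂ = T₁ (V₁/V₂)^(γ−1).
T₁ = 324 °C = 597.1 K.
T₂ = 597.1 × (7.11/164)^(0.4) = 170.2 K.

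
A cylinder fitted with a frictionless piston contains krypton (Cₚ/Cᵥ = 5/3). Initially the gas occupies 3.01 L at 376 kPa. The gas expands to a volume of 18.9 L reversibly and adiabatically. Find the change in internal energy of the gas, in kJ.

ΔU ≈ -1.20 kJ

P₂ = P₁(V₁/V₂)^γ = 376×(3.01/18.9)^(5/3) = 17.59 kPa.
For a reversible adiabat, W_by_gas = (P₁V₁ − P₂V₂)/(γ−1).
W_by = (376000×0.00301 − 17590×0.0189) / (2/3) = 1199 J.
Q = 0 ⇒ ΔU = −W_by = -1199 J.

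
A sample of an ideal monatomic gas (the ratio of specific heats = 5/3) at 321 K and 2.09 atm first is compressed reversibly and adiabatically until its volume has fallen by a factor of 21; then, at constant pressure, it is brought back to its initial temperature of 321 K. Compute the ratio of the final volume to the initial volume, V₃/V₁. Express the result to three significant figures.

Adiabatic step: V₂/V₁ = 0.04762; T₂ = T₁·21^(2/3) = 2443 K.
Isobaric step: V₃/V₂ = T₃/T₂ = 321/2443.
V₃/V₁ = (V₂/V₁)(V₃/V₂) = 0.04762 × (321/2443) = 0.006256.

V₃/V₁ ≈ 0.00626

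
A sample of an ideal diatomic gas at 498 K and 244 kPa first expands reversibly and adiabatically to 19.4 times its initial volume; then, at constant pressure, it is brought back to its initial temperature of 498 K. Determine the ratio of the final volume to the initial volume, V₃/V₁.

For a diatomic ideal gas γ = 7/5.
Adiabatic step: V₂/V₁ = 19.4; T₂ = T₁·(1/19.4)^(2/5) = 152.1 K.
Isobaric step: V₃/V₂ = T₃/T₂ = 498/152.1.
V₃/V₁ = (V₂/V₁)(V₃/V₂) = 19.4 × (498/152.1) = 63.52.

V₃/V₁ ≈ 63.5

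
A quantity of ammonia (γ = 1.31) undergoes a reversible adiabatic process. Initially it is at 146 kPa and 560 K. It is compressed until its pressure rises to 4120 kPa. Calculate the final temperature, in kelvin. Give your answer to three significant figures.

T₂ ≈ 1230 K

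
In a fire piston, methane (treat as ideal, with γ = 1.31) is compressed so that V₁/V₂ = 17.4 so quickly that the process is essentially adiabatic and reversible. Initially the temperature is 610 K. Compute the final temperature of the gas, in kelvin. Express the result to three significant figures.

For a reversible adiabat TV^(γ−1) is constant, so T₂ = T₁ (V₁/V₂)^(γ−1).
T₂ = 610 × 17.4^(0.31) = 1479 K.

T₂ ≈ 1480 K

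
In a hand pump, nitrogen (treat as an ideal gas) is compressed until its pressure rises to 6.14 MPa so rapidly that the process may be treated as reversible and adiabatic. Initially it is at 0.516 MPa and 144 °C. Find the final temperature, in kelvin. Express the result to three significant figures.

Along an adiabat T P^((1−γ)/γ) is constant, so T₂ = T₁ (P₂/P₁)^((γ−1)/γ).
For a diatomic ideal gas γ = 7/5, so (γ−1)/γ = 2/7.
T₁ = 144 °C = 417.1 K.
T₂ = 417.1 × (6.14/0.516)^(2/7) = 846.4 K.

T₂ ≈ 846 K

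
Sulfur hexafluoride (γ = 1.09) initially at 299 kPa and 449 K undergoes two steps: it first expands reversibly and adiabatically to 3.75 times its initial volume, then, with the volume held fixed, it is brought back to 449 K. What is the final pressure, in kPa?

P₃ ≈ 79.7 kPa

Adiabatic step (PV^γ = const): P₂ = 299×(1/3.75)^(1.09) = 70.79 kPa; T₂ = 449×(1/3.75)^(0.09) = 398.6 K.
Isochoric: P₃ = P₂(T₃/T₂) = 70.79 × (449/398.6) = 79.73 kPa.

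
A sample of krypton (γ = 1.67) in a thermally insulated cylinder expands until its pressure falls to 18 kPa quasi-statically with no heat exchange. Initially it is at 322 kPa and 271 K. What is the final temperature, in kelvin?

T₂ ≈ 85.2 K

Along an adiabat T P^((1−γ)/γ) is constant, so T₂ = T₁ (P₂/P₁)^((γ−1)/γ).
T₂ = 271 × (18/322)^(0.401) = 85.2 K.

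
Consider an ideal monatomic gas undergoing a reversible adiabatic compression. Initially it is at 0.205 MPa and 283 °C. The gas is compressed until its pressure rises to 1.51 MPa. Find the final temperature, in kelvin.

T₂ ≈ 1240 K

Adiabatic: T₂/T₁ = (P₂/P₁)^((γ−1)/γ).
For a monatomic ideal gas γ = 5/3, so (γ−1)/γ = 2/5.
T₁ = 283 °C = 556.1 K.
T₂ = 556.1 × (1.51/0.205)^(2/5) = 1236 K.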